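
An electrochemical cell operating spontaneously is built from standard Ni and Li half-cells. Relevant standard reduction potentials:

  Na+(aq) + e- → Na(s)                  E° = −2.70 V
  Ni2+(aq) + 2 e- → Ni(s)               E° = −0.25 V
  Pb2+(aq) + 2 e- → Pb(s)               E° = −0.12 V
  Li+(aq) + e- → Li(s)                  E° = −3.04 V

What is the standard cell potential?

+2.79 V

Of the two couples in this cell, the one with the more positive reduction potential is reduced at the cathode: here that is Ni²⁺/Ni (−0.25 V); Li⁺/Li (−3.04 V) is the anode.
E°cell = E°(cathode) − E°(anode) = −0.25 − (−3.04) = +2.79 V.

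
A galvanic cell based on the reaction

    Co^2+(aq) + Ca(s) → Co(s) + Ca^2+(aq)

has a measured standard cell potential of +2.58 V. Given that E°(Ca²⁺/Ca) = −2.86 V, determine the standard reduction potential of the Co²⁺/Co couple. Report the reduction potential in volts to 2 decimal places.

In the reaction as written the Co²⁺/Co couple is reduced (cathode) and Ca²⁺/Ca is oxidized (anode), so E°cell = E°(Co²⁺/Co) − E°(Ca²⁺/Ca).
E°(Co²⁺/Co) = E°cell + E°(anode) = +2.58 + (−2.86) = −0.28 V.

−0.28 V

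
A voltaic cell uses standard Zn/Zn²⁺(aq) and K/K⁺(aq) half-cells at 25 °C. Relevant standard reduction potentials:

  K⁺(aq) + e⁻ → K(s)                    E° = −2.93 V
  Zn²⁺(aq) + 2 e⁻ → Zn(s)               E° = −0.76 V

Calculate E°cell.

+2.17 V

The Zn²⁺/Zn couple has the higher E°, so Zn ion is reduced (cathode) and K is oxidized (anode).
E°cell = E°(cathode) − E°(anode) = −0.76 − (−2.93) = +2.17 V.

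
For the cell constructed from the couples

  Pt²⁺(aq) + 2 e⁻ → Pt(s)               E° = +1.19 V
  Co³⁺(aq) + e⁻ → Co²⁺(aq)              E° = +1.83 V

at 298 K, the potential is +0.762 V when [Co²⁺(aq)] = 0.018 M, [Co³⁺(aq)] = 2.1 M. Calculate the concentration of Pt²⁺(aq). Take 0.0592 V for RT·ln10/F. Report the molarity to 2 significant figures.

Co³⁺/Co²⁺ is the cathode (higher E°); E°cell = +1.83 − (+1.19) = +0.64 V with n = 2.
Rearranging E = E° − (0.0592/n)·log Q gives log Q = 2(+0.64 − (+0.762))/0.0592 = −4.122.
Balancing electrons gives 2 Co³⁺(aq) + Pt(s) → 2 Co²⁺(aq) + Pt²⁺(aq); thus Q = ([Co²⁺(aq)]^2·[Pt²⁺(aq)]) / [Co³⁺(aq)]^2.
Substituting the known concentrations and solving, log [Pt²⁺(aq)] = 0.012 and [Pt²⁺(aq)] = 1.0 M.

1.0 M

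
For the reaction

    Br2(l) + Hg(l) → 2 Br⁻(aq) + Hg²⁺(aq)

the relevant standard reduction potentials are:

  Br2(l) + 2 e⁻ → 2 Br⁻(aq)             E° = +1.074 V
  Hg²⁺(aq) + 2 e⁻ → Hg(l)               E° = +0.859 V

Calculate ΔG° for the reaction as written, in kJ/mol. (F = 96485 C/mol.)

In the reaction as written Br2(l) is reduced, so the Br₂/Br⁻ couple is the cathode and Hg²⁺/Hg is the anode.
E°cell = +1.074 − (+0.859) = +0.215 V; balancing electrons gives n = 2.
ΔG° = −nFE°cell = −(2)(96485)(+0.215) J/mol = −41.5 kJ/mol.

−41.5 kJ/mol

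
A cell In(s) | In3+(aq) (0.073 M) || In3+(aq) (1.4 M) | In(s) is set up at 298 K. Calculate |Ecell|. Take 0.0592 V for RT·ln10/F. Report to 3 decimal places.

0.025 V

For a concentration cell E°cell = 0, since both electrodes use the same couple.
The compartment with the higher In3+(aq) concentration (1.4 M) acts as the cathode; ions are reduced there and produced at the dilute (0.073 M) anode.
With n = 3, Ecell = −(0.0592/3)·log([dilute]/[conc]) = −(0.0592/3)·log(0.073/1.4) = +0.025 V.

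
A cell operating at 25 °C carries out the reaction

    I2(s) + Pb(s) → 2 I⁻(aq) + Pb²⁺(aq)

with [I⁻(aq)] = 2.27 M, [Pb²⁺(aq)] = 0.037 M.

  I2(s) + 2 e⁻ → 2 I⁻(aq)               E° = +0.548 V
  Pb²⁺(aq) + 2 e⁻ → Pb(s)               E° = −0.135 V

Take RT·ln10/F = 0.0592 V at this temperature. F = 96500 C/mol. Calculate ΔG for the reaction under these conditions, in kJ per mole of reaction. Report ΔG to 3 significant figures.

With I₂/I⁻ reduced at the cathode, E°cell = +0.548 − (−0.135) = +0.683 V and n = 2.
Q = [I⁻(aq)]^2·[Pb²⁺(aq)] = 0.191, so log Q = −0.720 and E = +0.683 − (0.0592/2)(−0.720) = +0.7043 V.
Then ΔG = −nFE = −2 × 96500 × +0.7043 J/mol = −136 kJ/mol.

−136 kJ/mol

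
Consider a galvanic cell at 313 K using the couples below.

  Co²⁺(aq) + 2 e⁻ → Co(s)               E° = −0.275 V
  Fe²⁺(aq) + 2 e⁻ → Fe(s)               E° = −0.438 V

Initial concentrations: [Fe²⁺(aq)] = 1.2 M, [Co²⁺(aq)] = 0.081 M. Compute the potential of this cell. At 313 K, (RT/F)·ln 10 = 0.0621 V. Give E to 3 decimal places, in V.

The Co²⁺/Co couple has the more positive E°, so it is the cathode; Fe²⁺/Fe is the anode.
The standard potential is −0.275 − (−0.438) = +0.163 V and the balanced reaction transfers n = 2 electrons.
The balanced reaction is Co²⁺(aq) + Fe(s) → Co(s) + Fe²⁺(aq), so Q = [Fe²⁺(aq)] / [Co²⁺(aq)] = 14.8 and log Q = 1.171.
E = E° − (0.0621/n)·log Q = +0.163 − (0.0621/2)(1.171) = +0.127 V.

+0.127 V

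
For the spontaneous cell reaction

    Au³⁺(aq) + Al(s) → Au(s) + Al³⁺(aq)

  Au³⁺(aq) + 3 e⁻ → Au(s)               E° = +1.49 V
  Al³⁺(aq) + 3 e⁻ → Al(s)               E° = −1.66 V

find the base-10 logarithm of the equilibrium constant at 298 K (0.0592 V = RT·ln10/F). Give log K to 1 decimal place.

The Au³⁺/Au couple is reduced (cathode); E°cell = +1.49 − (−1.66) = +3.15 V with n = 3.
At equilibrium E = 0, so log K = nE°cell / 0.0592 = (3)(+3.15) / 0.0592 = 159.6.

log K = 159.6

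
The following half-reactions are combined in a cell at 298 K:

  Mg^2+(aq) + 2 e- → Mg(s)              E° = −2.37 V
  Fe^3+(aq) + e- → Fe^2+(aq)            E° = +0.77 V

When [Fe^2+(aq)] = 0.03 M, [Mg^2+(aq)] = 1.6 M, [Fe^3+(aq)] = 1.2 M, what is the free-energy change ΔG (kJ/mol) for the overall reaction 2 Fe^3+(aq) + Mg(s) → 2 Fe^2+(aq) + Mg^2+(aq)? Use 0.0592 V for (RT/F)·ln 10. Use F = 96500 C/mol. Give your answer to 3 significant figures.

E°cell = +0.77 − (−2.37) = +3.14 V; the balanced reaction transfers n = 2 electrons.
Here Q = ([Fe^2+(aq)]^2·[Mg^2+(aq)]) / [Fe^3+(aq)]^2 = 0.001 (log Q = −3.000), giving E = +3.14 − (0.0592/2)·(−3.000) = +3.2288 V.
ΔG = −nFE = −(2)(96500)(+3.2288) J/mol = −623 kJ/mol.

−623 kJ/mol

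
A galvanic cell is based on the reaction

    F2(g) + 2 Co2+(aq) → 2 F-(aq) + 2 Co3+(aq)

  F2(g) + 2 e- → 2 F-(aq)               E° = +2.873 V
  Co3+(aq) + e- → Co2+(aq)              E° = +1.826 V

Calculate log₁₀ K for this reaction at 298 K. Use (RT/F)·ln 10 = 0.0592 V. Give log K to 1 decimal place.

log K = 35.4

The F₂/F⁻ couple is reduced (cathode); E°cell = +2.873 − (+1.826) = +1.047 V with n = 2.
At equilibrium E = 0, so log K = nE°cell / 0.0592 = (2)(+1.047) / 0.0592 = 35.4.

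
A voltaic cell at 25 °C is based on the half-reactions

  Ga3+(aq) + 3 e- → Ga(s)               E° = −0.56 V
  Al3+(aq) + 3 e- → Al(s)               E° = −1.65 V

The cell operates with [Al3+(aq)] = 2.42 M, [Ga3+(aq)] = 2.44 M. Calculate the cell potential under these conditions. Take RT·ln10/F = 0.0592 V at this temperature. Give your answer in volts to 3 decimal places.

+1.090 V

Ga³⁺/Ga is reduced (cathode, E° = −0.56 V) and Al³⁺/Al is oxidized (anode).
E°cell = E°cat − E°an = −0.56 − (−1.65) = +1.09 V; n = 3.
For the overall reaction Ga3+(aq) + Al(s) → Ga(s) + Al3+(aq), Q = [Al3+(aq)] / [Ga3+(aq)] = 0.992, giving log Q = −0.004.
E = E° − (0.0592/n)·log Q = +1.09 − (0.0592/3)(−0.004) = +1.090 V.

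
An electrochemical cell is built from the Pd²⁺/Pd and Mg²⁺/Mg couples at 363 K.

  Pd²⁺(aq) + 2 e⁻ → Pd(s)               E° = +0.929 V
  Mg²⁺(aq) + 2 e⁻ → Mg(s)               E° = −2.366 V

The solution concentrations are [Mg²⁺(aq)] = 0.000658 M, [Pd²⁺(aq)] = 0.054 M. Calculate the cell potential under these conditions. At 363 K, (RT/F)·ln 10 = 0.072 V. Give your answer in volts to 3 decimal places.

+3.364 V

The Pd²⁺/Pd couple has the more positive E°, so it is the cathode; Mg²⁺/Mg is the anode.
The standard potential is +0.929 − (−2.366) = +3.295 V and the balanced reaction transfers n = 2 electrons.
The balanced reaction is Pd²⁺(aq) + Mg(s) → Pd(s) + Mg²⁺(aq), so Q = [Mg²⁺(aq)] / [Pd²⁺(aq)] = 0.0122 and log Q = −1.914.
Applying E = E° − (RT ln10/nF)·log Q gives +3.295 − (0.072/2)(−1.914) = +3.364 V.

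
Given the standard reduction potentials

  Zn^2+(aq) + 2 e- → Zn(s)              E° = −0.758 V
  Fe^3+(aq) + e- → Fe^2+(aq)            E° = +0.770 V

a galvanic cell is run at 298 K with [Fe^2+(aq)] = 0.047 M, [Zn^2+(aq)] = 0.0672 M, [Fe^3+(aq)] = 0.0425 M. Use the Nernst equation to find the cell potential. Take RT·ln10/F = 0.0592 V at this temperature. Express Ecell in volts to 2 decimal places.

+1.56 V

Since E°(Fe³⁺/Fe²⁺) > E°(Zn²⁺/Zn), Fe³⁺/Fe²⁺ serves as the cathode.
E°cell = E°cat − E°an = +0.770 − (−0.758) = +1.528 V; n = 2.
The balanced reaction is 2 Fe^3+(aq) + Zn(s) → 2 Fe^2+(aq) + Zn^2+(aq), so Q = ([Fe^2+(aq)]^2·[Zn^2+(aq)]) / [Fe^3+(aq)]^2 = 0.0822 and log Q = −1.085.
Applying E = E° − (RT ln10/nF)·log Q gives +1.528 − (0.0592/2)(−1.085) = +1.56 V.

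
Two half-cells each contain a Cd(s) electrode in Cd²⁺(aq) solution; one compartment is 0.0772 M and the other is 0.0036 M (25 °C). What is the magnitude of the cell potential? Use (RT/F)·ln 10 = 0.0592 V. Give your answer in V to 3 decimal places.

For a concentration cell E°cell = 0, since both electrodes use the same couple.
The compartment with the higher Cd²⁺(aq) concentration (0.0772 M) acts as the cathode; ions are reduced there and produced at the dilute (0.0036 M) anode.
With n = 2, Ecell = −(0.0592/2)·log([dilute]/[conc]) = −(0.0592/2)·log(0.0036/0.0772) = +0.039 V.

0.039 V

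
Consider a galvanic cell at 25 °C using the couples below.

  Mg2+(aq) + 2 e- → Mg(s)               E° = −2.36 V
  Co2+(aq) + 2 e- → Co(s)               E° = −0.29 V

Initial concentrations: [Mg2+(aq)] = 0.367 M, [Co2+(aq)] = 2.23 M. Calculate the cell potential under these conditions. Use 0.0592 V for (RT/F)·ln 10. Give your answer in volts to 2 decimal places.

+2.09 V

Co²⁺/Co is reduced (cathode, E° = −0.29 V) and Mg²⁺/Mg is oxidized (anode).
The standard potential is −0.29 − (−2.36) = +2.07 V and the balanced reaction transfers n = 2 electrons.
For the overall reaction Co2+(aq) + Mg(s) → Co(s) + Mg2+(aq), Q = [Mg2+(aq)] / [Co2+(aq)] = 0.165, giving log Q = −0.784.
Applying E = E° − (RT ln10/nF)·log Q gives +2.07 − (0.0592/2)(−0.784) = +2.09 V.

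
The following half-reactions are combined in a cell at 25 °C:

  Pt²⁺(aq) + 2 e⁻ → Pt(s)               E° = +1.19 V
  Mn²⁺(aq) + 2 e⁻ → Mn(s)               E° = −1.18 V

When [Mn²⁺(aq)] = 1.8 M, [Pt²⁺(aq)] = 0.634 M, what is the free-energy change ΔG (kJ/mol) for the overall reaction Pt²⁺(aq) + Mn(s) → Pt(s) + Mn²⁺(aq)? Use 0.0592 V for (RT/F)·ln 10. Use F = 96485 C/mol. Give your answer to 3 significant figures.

The standard cell potential is +1.19 − (−1.18) = +2.37 V, with n = 2 electrons in the balanced equation.
The reaction quotient is [Mn²⁺(aq)] / [Pt²⁺(aq)] = 2.84; by Nernst, E = +2.37 − (0.0592/2)(0.453) = +2.3566 V.
ΔG = −nFE = −(2)(96485)(+2.3566) J/mol = −455 kJ/mol.

−455 kJ/mol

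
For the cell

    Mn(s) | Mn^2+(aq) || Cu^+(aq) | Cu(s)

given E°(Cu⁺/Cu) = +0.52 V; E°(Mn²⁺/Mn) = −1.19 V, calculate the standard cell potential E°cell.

+1.71 V

By convention the left-hand electrode in cell notation is the anode (oxidation) and the right-hand electrode is the cathode (reduction).
E°cell = E°(right) − E°(left) = +0.52 − (−1.19) = +1.71 V.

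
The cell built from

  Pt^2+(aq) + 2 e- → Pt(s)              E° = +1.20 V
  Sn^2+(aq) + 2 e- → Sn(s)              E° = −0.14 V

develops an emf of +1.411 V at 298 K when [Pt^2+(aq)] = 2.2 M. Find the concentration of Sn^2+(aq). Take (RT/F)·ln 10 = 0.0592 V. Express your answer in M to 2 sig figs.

0.0088 M

The Pt²⁺/Pt couple has the larger reduction potential, so it is the cathode: E°cell = +1.20 − (−0.14) = +1.34 V and n = 2.
Since E = E° − (0.0592/n)·log Q, log Q = n(E° − E)/0.0592 = −2.399.
The balanced reaction is Pt^2+(aq) + Sn(s) → Pt(s) + Sn^2+(aq), so Q = [Sn^2+(aq)] / [Pt^2+(aq)].
Solving for the unknown gives log [Sn^2+(aq)] = −2.057, so [Sn^2+(aq)] ≈ 0.0088 M.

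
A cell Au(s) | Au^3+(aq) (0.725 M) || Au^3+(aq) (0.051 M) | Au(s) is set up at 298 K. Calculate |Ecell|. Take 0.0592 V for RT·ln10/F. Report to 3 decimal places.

0.023 V

For a concentration cell E°cell = 0, since both electrodes use the same couple.
The compartment with the higher Au^3+(aq) concentration (0.725 M) acts as the cathode; ions are reduced there and produced at the dilute (0.051 M) anode.
With n = 3, Ecell = −(0.0592/3)·log([dilute]/[conc]) = −(0.0592/3)·log(0.051/0.725) = +0.023 V.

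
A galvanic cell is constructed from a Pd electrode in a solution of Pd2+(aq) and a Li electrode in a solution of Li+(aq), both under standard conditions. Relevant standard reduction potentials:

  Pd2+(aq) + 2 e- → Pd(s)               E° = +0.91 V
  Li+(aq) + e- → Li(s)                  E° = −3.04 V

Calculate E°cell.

+3.95 V

Of the two couples in this cell, the one with the more positive reduction potential is reduced at the cathode: here that is Pd²⁺/Pd (+0.91 V); Li⁺/Li (−3.04 V) is the anode.
E°cell = E°(cathode) − E°(anode) = +0.91 − (−3.04) = +3.95 V.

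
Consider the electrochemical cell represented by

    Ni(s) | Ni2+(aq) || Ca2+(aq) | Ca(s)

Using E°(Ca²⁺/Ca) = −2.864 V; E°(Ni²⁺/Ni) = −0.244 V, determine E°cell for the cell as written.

−2.620 V

By convention the left-hand electrode in cell notation is the anode (oxidation) and the right-hand electrode is the cathode (reduction).
E°cell = E°(right) − E°(left) = −2.864 − (−0.244) = −2.620 V.
The negative sign shows that, as written, the cell would require an external voltage to drive the reaction.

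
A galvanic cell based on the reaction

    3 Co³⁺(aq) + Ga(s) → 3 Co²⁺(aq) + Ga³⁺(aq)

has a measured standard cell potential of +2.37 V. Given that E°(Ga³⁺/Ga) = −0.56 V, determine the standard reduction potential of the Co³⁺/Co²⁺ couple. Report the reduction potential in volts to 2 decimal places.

In the reaction as written the Co³⁺/Co²⁺ couple is reduced (cathode) and Ga³⁺/Ga is oxidized (anode), so E°cell = E°(Co³⁺/Co²⁺) − E°(Ga³⁺/Ga).
E°(Co³⁺/Co²⁺) = E°cell + E°(anode) = +2.37 + (−0.56) = +1.81 V.

+1.81 V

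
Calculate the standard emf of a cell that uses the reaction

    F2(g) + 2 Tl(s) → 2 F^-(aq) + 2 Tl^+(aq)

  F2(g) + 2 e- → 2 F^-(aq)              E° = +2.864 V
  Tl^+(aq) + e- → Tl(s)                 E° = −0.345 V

+3.209 V

F2(g) gains electrons, so the F₂/F⁻ couple is the cathode; the Tl⁺/Tl couple is the anode.
E°cell = E°(cathode) − E°(anode) = +2.864 − (−0.345) = +3.209 V.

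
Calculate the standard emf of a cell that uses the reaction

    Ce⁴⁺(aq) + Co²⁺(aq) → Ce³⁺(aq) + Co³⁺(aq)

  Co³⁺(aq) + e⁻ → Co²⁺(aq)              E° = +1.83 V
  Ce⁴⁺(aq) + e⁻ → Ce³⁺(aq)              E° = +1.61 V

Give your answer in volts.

−0.22 V

In the reaction as written, Ce⁴⁺(aq) is reduced (cathode) and Co³⁺(aq) is produced by oxidation at the anode.
E°cell = E°(cathode) − E°(anode) = +1.61 − (+1.83) = −0.22 V.
The negative E°cell means the reaction is non-spontaneous in the direction written.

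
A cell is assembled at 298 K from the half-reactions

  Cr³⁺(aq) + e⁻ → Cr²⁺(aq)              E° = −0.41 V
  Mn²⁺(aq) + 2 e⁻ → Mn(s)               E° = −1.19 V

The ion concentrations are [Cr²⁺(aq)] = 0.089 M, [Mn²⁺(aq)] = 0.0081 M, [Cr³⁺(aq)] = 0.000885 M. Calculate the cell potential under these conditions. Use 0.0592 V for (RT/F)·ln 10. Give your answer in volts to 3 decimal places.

Since E°(Cr³⁺/Cr²⁺) > E°(Mn²⁺/Mn), Cr³⁺/Cr²⁺ serves as the cathode.
E°cell = −0.41 − (−1.19) = +0.78 V, with n = 2 electrons transferred.
For the overall reaction 2 Cr³⁺(aq) + Mn(s) → 2 Cr²⁺(aq) + Mn²⁺(aq), Q = ([Cr²⁺(aq)]^2·[Mn²⁺(aq)]) / [Cr³⁺(aq)]^2 = 81.9, giving log Q = 1.913.
Applying E = E° − (RT ln10/nF)·log Q gives +0.78 − (0.0592/2)(1.913) = +0.723 V.

+0.723 V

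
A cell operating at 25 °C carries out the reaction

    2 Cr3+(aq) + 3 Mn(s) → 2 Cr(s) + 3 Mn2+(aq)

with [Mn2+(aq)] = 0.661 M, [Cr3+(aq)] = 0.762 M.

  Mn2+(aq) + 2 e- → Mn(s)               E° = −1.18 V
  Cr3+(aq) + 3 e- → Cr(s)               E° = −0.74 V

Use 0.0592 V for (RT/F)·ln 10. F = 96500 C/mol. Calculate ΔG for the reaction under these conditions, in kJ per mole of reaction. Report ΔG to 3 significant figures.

E°cell = −0.74 − (−1.18) = +0.44 V; the balanced reaction transfers n = 6 electrons.
Here Q = [Mn2+(aq)]^3 / [Cr3+(aq)]^2 = 0.497 (log Q = −0.303), giving E = +0.44 − (0.0592/6)·(−0.303) = +0.4430 V.
ΔG = −nFE = −(6)(96500)(+0.4430) J/mol = −256 kJ/mol.

−256 kJ/mol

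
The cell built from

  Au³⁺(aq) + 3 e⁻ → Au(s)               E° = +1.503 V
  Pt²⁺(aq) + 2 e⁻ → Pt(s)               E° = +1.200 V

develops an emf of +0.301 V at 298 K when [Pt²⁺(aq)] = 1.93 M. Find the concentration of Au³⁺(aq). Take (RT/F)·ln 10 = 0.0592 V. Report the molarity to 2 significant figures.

Au³⁺/Au is the cathode (higher E°); E°cell = +1.503 − (+1.200) = +0.303 V with n = 6.
Since E = E° − (0.0592/n)·log Q, log Q = n(E° − E)/0.0592 = 0.203.
For 2 Au³⁺(aq) + 3 Pt(s) → 2 Au(s) + 3 Pt²⁺(aq), the reaction quotient is Q = [Pt²⁺(aq)]^3 / [Au³⁺(aq)]^2.
Solving for the unknown gives log [Au³⁺(aq)] = 0.327, so [Au³⁺(aq)] ≈ 2.1 M.

2.1 M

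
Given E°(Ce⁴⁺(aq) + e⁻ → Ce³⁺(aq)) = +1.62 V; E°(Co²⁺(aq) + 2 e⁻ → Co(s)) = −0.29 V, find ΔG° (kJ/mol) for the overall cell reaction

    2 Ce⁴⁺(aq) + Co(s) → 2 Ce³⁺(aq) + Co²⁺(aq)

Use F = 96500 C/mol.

−369 kJ/mol

In the reaction as written Ce⁴⁺(aq) is reduced, so the Ce⁴⁺/Ce³⁺ couple is the cathode and Co²⁺/Co is the anode.
E°cell = +1.62 − (−0.29) = +1.91 V; balancing electrons gives n = 2.
ΔG° = −nFE°cell = −(2)(96500)(+1.91) J/mol = −369 kJ/mol.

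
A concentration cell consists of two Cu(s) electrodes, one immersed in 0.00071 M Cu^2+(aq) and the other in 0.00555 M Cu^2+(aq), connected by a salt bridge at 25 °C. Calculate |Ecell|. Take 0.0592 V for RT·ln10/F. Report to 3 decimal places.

For a concentration cell E°cell = 0, since both electrodes use the same couple.
The compartment with the higher Cu^2+(aq) concentration (0.00555 M) acts as the cathode; ions are reduced there and produced at the dilute (0.00071 M) anode.
With n = 2, Ecell = −(0.0592/2)·log([dilute]/[conc]) = −(0.0592/2)·log(0.00071/0.00555) = +0.026 V.

0.026 V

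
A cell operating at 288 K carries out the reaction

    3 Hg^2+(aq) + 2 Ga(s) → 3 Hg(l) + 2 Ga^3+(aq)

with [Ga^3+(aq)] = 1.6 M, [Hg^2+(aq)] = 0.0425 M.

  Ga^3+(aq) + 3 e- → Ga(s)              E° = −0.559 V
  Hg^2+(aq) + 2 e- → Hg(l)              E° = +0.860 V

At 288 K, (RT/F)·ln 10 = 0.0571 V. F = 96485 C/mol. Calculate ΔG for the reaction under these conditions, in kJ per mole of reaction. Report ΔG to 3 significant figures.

−797 kJ/mol

The standard cell potential is +0.860 − (−0.559) = +1.419 V, with n = 6 electrons in the balanced equation.
The reaction quotient is [Ga^3+(aq)]^2 / [Hg^2+(aq)]^3 = 3.33×10^4; by Nernst, E = +1.419 − (0.0571/6)(4.523) = +1.3760 V.
Finally ΔG = −nFE = −(6)(96485 C/mol)(+1.3760 V) = −797 kJ/mol.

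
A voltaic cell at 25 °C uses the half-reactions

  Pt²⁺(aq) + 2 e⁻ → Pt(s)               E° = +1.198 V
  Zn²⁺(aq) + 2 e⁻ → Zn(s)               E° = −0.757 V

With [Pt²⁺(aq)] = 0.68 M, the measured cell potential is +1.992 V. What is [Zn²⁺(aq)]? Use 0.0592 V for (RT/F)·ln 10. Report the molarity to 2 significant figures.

With Pt²⁺/Pt at the cathode and Zn²⁺/Zn at the anode, E°cell = +1.198 − (−0.757) = +1.955 V (n = 2).
From the Nernst equation, log Q = n(E° − E)/0.0592 = 2·(+1.955 − (+1.992))/0.0592 = −1.250.
Balancing electrons gives Pt²⁺(aq) + Zn(s) → Pt(s) + Zn²⁺(aq); thus Q = [Zn²⁺(aq)] / [Pt²⁺(aq)].
Solving for the unknown gives log [Zn²⁺(aq)] = −1.417, so [Zn²⁺(aq)] ≈ 0.038 M.

0.038 M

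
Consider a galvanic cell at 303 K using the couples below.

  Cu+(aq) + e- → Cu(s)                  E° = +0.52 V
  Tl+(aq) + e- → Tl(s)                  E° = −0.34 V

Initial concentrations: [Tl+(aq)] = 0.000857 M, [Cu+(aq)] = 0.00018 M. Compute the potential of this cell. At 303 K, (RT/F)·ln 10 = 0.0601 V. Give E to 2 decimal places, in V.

Cu⁺/Cu is reduced (cathode, E° = +0.52 V) and Tl⁺/Tl is oxidized (anode).
E°cell = E°cat − E°an = +0.52 − (−0.34) = +0.86 V; n = 1.
For the overall reaction Cu+(aq) + Tl(s) → Cu(s) + Tl+(aq), Q = [Tl+(aq)] / [Cu+(aq)] = 4.76, giving log Q = 0.678.
By the Nernst equation, E = +0.86 − (0.0601/1)·(0.678) = +0.82 V.

+0.82 V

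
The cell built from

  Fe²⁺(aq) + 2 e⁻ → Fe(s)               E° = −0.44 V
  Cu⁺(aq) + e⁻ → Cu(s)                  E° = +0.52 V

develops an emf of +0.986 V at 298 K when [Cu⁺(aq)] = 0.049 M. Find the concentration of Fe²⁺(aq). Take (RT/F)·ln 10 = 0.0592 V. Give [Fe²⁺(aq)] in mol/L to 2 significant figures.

Cu⁺/Cu is the cathode (higher E°); E°cell = +0.52 − (−0.44) = +0.96 V with n = 2.
Since E = E° − (0.0592/n)·log Q, log Q = n(E° − E)/0.0592 = −0.878.
The balanced reaction is 2 Cu⁺(aq) + Fe(s) → 2 Cu(s) + Fe²⁺(aq), so Q = [Fe²⁺(aq)] / [Cu⁺(aq)]^2.
Solving for the unknown gives log [Fe²⁺(aq)] = −3.498, so [Fe²⁺(aq)] ≈ 0.00032 M.

0.00032 M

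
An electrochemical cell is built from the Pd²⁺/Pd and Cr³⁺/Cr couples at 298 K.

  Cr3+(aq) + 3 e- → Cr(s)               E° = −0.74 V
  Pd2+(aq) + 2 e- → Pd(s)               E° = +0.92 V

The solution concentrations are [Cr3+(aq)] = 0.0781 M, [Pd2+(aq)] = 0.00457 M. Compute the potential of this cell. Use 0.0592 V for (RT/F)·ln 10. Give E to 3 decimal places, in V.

Pd²⁺/Pd is reduced (cathode, E° = +0.92 V) and Cr³⁺/Cr is oxidized (anode).
The standard potential is +0.92 − (−0.74) = +1.66 V and the balanced reaction transfers n = 6 electrons.
The balanced reaction is 3 Pd2+(aq) + 2 Cr(s) → 3 Pd(s) + 2 Cr3+(aq), so Q = [Cr3+(aq)]^2 / [Pd2+(aq)]^3 = 6.39×10^4 and log Q = 4.806.
By the Nernst equation, E = +1.66 − (0.0592/6)·(4.806) = +1.613 V.

+1.613 V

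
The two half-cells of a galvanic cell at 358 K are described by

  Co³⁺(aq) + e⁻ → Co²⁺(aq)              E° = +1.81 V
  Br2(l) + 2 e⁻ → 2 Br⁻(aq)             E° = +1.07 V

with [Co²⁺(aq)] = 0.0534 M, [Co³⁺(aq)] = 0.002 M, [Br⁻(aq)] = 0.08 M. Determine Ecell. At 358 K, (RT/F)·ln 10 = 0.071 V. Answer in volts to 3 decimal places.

The Co³⁺/Co²⁺ couple has the more positive E°, so it is the cathode; Br₂/Br⁻ is the anode.
The standard potential is +1.81 − (+1.07) = +0.74 V and the balanced reaction transfers n = 2 electrons.
The balanced reaction is 2 Co³⁺(aq) + 2 Br⁻(aq) → 2 Co²⁺(aq) + Br2(l), so Q = [Co²⁺(aq)]^2 / ([Co³⁺(aq)]^2·[Br⁻(aq)]^2) = 1.11×10^5 and log Q = 5.047.
Applying E = E° − (RT ln10/nF)·log Q gives +0.74 − (0.071/2)(5.047) = +0.561 V.

+0.561 V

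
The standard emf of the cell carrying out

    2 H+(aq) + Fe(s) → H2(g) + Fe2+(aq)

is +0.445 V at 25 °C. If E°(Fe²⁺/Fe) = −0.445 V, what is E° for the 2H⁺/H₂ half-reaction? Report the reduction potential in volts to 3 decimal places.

In the reaction as written the 2H⁺/H₂ couple is reduced (cathode) and Fe²⁺/Fe is oxidized (anode), so E°cell = E°(2H⁺/H₂) − E°(Fe²⁺/Fe).
E°(2H⁺/H₂) = E°cell + E°(anode) = +0.445 + (−0.445) = +0.000 V.

+0.000 V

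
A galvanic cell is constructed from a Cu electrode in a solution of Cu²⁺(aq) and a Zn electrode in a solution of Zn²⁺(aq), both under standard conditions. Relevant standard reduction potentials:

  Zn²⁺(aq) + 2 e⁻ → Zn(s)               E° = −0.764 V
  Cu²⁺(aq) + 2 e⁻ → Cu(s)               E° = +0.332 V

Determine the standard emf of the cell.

The Cu²⁺/Cu couple has the higher E°, so Cu ion is reduced (cathode) and Zn is oxidized (anode).
E°cell = E°(cathode) − E°(anode) = +0.332 − (−0.764) = +1.096 V.

+1.096 V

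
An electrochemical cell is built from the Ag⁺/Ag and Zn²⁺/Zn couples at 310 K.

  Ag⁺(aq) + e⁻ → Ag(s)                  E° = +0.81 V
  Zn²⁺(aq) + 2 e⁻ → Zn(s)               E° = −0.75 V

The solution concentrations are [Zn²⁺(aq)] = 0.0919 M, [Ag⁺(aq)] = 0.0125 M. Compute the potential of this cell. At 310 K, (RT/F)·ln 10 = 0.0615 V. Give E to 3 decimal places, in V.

+1.475 V

Ag⁺/Ag is reduced (cathode, E° = +0.81 V) and Zn²⁺/Zn is oxidized (anode).
E°cell = E°cat − E°an = +0.81 − (−0.75) = +1.56 V; n = 2.
Balancing gives 2 Ag⁺(aq) + Zn(s) → 2 Ag(s) + Zn²⁺(aq); hence Q = [Zn²⁺(aq)] / [Ag⁺(aq)]^2 = 588 (log Q = 2.769).
Applying E = E° − (RT ln10/nF)·log Q gives +1.56 − (0.0615/2)(2.769) = +1.475 V.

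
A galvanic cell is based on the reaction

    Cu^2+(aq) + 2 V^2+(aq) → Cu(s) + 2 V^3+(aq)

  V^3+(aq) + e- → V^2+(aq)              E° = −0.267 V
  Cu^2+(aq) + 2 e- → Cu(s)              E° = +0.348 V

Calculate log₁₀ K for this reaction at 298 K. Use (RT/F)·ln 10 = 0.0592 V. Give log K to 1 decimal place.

log K = 20.8

The Cu²⁺/Cu couple is reduced (cathode); E°cell = +0.348 − (−0.267) = +0.615 V with n = 2.
At equilibrium E = 0, so log K = nE°cell / 0.0592 = (2)(+0.615) / 0.0592 = 20.8.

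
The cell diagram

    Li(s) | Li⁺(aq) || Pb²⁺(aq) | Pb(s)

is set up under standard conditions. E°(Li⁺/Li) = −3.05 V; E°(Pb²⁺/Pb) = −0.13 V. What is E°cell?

By convention the left-hand electrode in cell notation is the anode (oxidation) and the right-hand electrode is the cathode (reduction).
E°cell = E°(right) − E°(left) = −0.13 − (−3.05) = +2.92 V.

+2.92 V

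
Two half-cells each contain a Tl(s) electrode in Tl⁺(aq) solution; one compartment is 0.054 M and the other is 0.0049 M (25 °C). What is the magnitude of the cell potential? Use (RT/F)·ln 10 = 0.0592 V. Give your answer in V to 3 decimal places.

For a concentration cell E°cell = 0, since both electrodes use the same couple.
The compartment with the higher Tl⁺(aq) concentration (0.054 M) acts as the cathode; ions are reduced there and produced at the dilute (0.0049 M) anode.
With n = 1, Ecell = −(0.0592/1)·log([dilute]/[conc]) = −(0.0592/1)·log(0.0049/0.054) = +0.062 V.

0.062 V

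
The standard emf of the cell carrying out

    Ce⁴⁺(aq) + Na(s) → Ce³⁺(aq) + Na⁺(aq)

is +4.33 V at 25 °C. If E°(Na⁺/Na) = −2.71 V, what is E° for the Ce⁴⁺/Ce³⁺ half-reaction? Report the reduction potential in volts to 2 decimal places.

+1.62 V

In the reaction as written the Ce⁴⁺/Ce³⁺ couple is reduced (cathode) and Na⁺/Na is oxidized (anode), so E°cell = E°(Ce⁴⁺/Ce³⁺) − E°(Na⁺/Na).
E°(Ce⁴⁺/Ce³⁺) = E°cell + E°(anode) = +4.33 + (−2.71) = +1.62 V.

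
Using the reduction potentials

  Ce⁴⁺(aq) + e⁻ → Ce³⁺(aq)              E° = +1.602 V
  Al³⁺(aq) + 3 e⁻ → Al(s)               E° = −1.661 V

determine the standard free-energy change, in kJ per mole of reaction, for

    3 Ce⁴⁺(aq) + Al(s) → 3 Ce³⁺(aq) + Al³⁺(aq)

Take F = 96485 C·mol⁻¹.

−944 kJ/mol

In the reaction as written Ce⁴⁺(aq) is reduced, so the Ce⁴⁺/Ce³⁺ couple is the cathode and Al³⁺/Al is the anode.
E°cell = +1.602 − (−1.661) = +3.263 V; balancing electrons gives n = 3.
ΔG° = −nFE°cell = −(3)(96485)(+3.263) J/mol = −944 kJ/mol.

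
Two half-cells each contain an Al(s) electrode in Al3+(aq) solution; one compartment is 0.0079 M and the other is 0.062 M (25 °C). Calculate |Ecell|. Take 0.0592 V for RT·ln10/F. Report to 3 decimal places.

For a concentration cell E°cell = 0, since both electrodes use the same couple.
The compartment with the higher Al3+(aq) concentration (0.062 M) acts as the cathode; ions are reduced there and produced at the dilute (0.0079 M) anode.
With n = 3, Ecell = −(0.0592/3)·log([dilute]/[conc]) = −(0.0592/3)·log(0.0079/0.062) = +0.018 V.

0.018 V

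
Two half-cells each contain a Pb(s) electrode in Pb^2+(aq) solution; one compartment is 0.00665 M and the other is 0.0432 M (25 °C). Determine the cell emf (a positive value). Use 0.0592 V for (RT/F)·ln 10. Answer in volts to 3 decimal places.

For a concentration cell E°cell = 0, since both electrodes use the same couple.
The compartment with the higher Pb^2+(aq) concentration (0.0432 M) acts as the cathode; ions are reduced there and produced at the dilute (0.00665 M) anode.
With n = 2, Ecell = −(0.0592/2)·log([dilute]/[conc]) = −(0.0592/2)·log(0.00665/0.0432) = +0.024 V.

0.024 V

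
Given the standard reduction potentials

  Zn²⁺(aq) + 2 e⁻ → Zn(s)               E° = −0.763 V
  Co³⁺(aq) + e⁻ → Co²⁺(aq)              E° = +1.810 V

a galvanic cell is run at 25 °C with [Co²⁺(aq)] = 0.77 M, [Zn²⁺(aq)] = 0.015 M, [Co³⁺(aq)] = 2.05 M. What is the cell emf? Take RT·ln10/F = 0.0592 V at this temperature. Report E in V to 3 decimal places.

+2.652 V

Since E°(Co³⁺/Co²⁺) > E°(Zn²⁺/Zn), Co³⁺/Co²⁺ serves as the cathode.
E°cell = +1.810 − (−0.763) = +2.573 V, with n = 2 electrons transferred.
Balancing gives 2 Co³⁺(aq) + Zn(s) → 2 Co²⁺(aq) + Zn²⁺(aq); hence Q = ([Co²⁺(aq)]^2·[Zn²⁺(aq)]) / [Co³⁺(aq)]^2 = 0.00212 (log Q = −2.674).
By the Nernst equation, E = +2.573 − (0.0592/2)·(−2.674) = +2.652 V.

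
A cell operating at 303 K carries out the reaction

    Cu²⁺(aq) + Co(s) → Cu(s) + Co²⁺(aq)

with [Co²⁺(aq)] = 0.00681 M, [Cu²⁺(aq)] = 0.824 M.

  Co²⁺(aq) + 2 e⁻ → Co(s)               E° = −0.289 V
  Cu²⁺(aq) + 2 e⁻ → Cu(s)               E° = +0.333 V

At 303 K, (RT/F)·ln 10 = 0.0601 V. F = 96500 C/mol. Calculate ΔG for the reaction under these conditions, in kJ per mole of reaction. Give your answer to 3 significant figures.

E°cell = +0.333 − (−0.289) = +0.622 V; the balanced reaction transfers n = 2 electrons.
Q = [Co²⁺(aq)] / [Cu²⁺(aq)] = 0.00826, so log Q = −2.083 and E = +0.622 − (0.0601/2)(−2.083) = +0.6846 V.
Then ΔG = −nFE = −2 × 96500 × +0.6846 J/mol = −132 kJ/mol.

−132 kJ/mol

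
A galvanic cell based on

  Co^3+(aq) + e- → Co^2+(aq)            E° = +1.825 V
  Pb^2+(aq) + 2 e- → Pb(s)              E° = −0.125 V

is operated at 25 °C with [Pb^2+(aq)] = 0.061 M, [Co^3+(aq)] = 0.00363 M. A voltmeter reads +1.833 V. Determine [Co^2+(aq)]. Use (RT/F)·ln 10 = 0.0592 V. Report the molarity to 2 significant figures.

Co³⁺/Co²⁺ is the cathode (higher E°); E°cell = +1.825 − (−0.125) = +1.950 V with n = 2.
Rearranging E = E° − (0.0592/n)·log Q gives log Q = 2(+1.950 − (+1.833))/0.0592 = 3.953.
Balancing electrons gives 2 Co^3+(aq) + Pb(s) → 2 Co^2+(aq) + Pb^2+(aq); thus Q = ([Co^2+(aq)]^2·[Pb^2+(aq)]) / [Co^3+(aq)]^2.
Substituting the known concentrations and solving, log [Co^2+(aq)] = 0.144 and [Co^2+(aq)] = 1.4 M.

1.4 M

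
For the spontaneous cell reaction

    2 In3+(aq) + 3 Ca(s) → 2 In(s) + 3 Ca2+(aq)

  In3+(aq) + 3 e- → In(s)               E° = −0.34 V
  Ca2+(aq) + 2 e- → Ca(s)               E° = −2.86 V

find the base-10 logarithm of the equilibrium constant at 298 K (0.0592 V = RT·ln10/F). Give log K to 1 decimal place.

The In³⁺/In couple is reduced (cathode); E°cell = −0.34 − (−2.86) = +2.52 V with n = 6.
At equilibrium E = 0, so log K = nE°cell / 0.0592 = (6)(+2.52) / 0.0592 = 255.4.

log K = 255.4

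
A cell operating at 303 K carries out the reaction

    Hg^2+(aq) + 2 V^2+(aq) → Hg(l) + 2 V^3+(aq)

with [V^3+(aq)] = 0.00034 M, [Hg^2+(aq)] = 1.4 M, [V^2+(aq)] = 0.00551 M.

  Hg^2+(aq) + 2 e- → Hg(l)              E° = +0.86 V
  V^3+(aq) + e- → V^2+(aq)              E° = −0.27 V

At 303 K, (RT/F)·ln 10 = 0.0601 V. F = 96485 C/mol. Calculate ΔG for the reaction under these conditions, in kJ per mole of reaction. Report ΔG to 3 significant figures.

−233 kJ/mol

The standard cell potential is +0.86 − (−0.27) = +1.13 V, with n = 2 electrons in the balanced equation.
Here Q = [V^3+(aq)]^2 / ([Hg^2+(aq)]·[V^2+(aq)]^2) = 0.00272 (log Q = −2.565), giving E = +1.13 − (0.0601/2)·(−2.565) = +1.2071 V.
Finally ΔG = −nFE = −(2)(96485 C/mol)(+1.2071 V) = −233 kJ/mol.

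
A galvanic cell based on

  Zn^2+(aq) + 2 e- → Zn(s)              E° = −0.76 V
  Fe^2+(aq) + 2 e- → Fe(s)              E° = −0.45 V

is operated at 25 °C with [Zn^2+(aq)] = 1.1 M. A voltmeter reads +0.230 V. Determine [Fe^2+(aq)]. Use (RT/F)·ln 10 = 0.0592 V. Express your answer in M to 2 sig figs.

With Fe²⁺/Fe at the cathode and Zn²⁺/Zn at the anode, E°cell = −0.45 − (−0.76) = +0.31 V (n = 2).
From the Nernst equation, log Q = n(E° − E)/0.0592 = 2·(+0.31 − (+0.230))/0.0592 = 2.703.
Balancing electrons gives Fe^2+(aq) + Zn(s) → Fe(s) + Zn^2+(aq); thus Q = [Zn^2+(aq)] / [Fe^2+(aq)].
Isolating [Fe^2+(aq)] in Q = 10^{2.703} yields log [Fe^2+(aq)] = −2.662, i.e. 0.0022 M.

0.0022 M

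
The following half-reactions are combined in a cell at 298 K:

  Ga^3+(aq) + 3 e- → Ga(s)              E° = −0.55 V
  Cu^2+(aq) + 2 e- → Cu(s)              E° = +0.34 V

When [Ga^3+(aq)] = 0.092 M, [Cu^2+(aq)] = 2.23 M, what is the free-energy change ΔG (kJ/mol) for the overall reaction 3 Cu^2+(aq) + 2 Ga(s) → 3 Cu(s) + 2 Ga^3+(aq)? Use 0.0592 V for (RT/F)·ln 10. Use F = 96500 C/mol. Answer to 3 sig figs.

−533 kJ/mol

E°cell = +0.34 − (−0.55) = +0.89 V; the balanced reaction transfers n = 6 electrons.
Q = [Ga^3+(aq)]^2 / [Cu^2+(aq)]^3 = 0.000763, so log Q = −3.117 and E = +0.89 − (0.0592/6)(−3.117) = +0.9208 V.
Then ΔG = −nFE = −6 × 96500 × +0.9208 J/mol = −533 kJ/mol.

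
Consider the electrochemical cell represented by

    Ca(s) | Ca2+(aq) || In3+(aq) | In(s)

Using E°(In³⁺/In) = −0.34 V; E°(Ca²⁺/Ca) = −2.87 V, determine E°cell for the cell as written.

By convention the left-hand electrode in cell notation is the anode (oxidation) and the right-hand electrode is the cathode (reduction).
E°cell = E°(right) − E°(left) = −0.34 − (−2.87) = +2.53 V.

+2.53 V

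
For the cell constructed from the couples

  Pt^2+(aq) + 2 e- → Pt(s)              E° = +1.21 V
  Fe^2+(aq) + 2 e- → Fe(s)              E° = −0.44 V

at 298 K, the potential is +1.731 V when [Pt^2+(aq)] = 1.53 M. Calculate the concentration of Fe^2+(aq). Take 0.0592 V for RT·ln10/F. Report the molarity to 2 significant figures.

With Pt²⁺/Pt at the cathode and Fe²⁺/Fe at the anode, E°cell = +1.21 − (−0.44) = +1.65 V (n = 2).
Rearranging E = E° − (0.0592/n)·log Q gives log Q = 2(+1.65 − (+1.731))/0.0592 = −2.736.
The balanced reaction is Pt^2+(aq) + Fe(s) → Pt(s) + Fe^2+(aq), so Q = [Fe^2+(aq)] / [Pt^2+(aq)].
Solving for the unknown gives log [Fe^2+(aq)] = −2.551, so [Fe^2+(aq)] ≈ 0.0028 M.

0.0028 M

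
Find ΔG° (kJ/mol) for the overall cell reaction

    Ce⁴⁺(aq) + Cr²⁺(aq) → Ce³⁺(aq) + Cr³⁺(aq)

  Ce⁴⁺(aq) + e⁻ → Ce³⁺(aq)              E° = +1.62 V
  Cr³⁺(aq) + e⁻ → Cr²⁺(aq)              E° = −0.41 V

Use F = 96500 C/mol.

In the reaction as written Ce⁴⁺(aq) is reduced, so the Ce⁴⁺/Ce³⁺ couple is the cathode and Cr³⁺/Cr²⁺ is the anode.
E°cell = +1.62 − (−0.41) = +2.03 V; balancing electrons gives n = 1.
ΔG° = −nFE°cell = −(1)(96500)(+2.03) J/mol = −196 kJ/mol.

−196 kJ/mol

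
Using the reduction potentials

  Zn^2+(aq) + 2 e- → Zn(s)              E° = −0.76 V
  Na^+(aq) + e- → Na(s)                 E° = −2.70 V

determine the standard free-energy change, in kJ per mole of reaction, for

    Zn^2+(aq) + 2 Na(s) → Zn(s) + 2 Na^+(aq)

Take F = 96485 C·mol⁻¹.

In the reaction as written Zn^2+(aq) is reduced, so the Zn²⁺/Zn couple is the cathode and Na⁺/Na is the anode.
E°cell = −0.76 − (−2.70) = +1.94 V; balancing electrons gives n = 2.
ΔG° = −nFE°cell = −(2)(96485)(+1.94) J/mol = −374 kJ/mol.

−374 kJ/mol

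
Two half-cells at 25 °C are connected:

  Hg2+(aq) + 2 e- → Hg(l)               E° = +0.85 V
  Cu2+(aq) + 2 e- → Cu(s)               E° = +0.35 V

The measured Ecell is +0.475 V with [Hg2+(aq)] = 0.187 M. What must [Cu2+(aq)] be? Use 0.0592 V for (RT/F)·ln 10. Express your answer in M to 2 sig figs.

1.3 M

The Hg²⁺/Hg couple has the larger reduction potential, so it is the cathode: E°cell = +0.85 − (+0.35) = +0.50 V and n = 2.
Rearranging E = E° − (0.0592/n)·log Q gives log Q = 2(+0.50 − (+0.475))/0.0592 = 0.845.
The balanced reaction is Hg2+(aq) + Cu(s) → Hg(l) + Cu2+(aq), so Q = [Cu2+(aq)] / [Hg2+(aq)].
Isolating [Cu2+(aq)] in Q = 10^{0.845} yields log [Cu2+(aq)] = 0.117, i.e. 1.3 M.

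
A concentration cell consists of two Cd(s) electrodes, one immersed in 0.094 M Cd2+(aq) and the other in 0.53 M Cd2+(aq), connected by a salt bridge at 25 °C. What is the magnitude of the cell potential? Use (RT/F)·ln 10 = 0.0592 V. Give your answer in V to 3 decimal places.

For a concentration cell E°cell = 0, since both electrodes use the same couple.
The compartment with the higher Cd2+(aq) concentration (0.53 M) acts as the cathode; ions are reduced there and produced at the dilute (0.094 M) anode.
With n = 2, Ecell = −(0.0592/2)·log([dilute]/[conc]) = −(0.0592/2)·log(0.094/0.53) = +0.022 V.

0.022 V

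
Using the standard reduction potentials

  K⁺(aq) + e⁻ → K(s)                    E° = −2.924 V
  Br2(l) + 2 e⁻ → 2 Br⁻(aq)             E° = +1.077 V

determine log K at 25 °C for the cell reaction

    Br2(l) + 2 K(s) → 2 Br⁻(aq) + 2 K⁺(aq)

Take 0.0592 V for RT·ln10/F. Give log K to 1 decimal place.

The Br₂/Br⁻ couple is reduced (cathode); E°cell = +1.077 − (−2.924) = +4.001 V with n = 2.
At equilibrium E = 0, so log K = nE°cell / 0.0592 = (2)(+4.001) / 0.0592 = 135.2.

log K = 135.2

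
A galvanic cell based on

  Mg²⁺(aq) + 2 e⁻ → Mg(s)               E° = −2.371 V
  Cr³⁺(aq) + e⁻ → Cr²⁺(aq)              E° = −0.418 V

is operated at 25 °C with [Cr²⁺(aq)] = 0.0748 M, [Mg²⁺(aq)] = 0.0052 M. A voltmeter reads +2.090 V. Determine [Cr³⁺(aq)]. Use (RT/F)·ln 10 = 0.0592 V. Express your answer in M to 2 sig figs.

1.1 M

Cr³⁺/Cr²⁺ is the cathode (higher E°); E°cell = −0.418 − (−2.371) = +1.953 V with n = 2.
Since E = E° − (0.0592/n)·log Q, log Q = n(E° − E)/0.0592 = −4.628.
Balancing electrons gives 2 Cr³⁺(aq) + Mg(s) → 2 Cr²⁺(aq) + Mg²⁺(aq); thus Q = ([Cr²⁺(aq)]^2·[Mg²⁺(aq)]) / [Cr³⁺(aq)]^2.
Isolating [Cr³⁺(aq)] in Q = 10^{−4.628} yields log [Cr³⁺(aq)] = 0.046, i.e. 1.1 M.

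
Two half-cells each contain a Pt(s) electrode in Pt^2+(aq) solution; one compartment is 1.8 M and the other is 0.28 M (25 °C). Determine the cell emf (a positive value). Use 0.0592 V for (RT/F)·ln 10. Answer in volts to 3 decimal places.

0.024 V

For a concentration cell E°cell = 0, since both electrodes use the same couple.
The compartment with the higher Pt^2+(aq) concentration (1.8 M) acts as the cathode; ions are reduced there and produced at the dilute (0.28 M) anode.
With n = 2, Ecell = −(0.0592/2)·log([dilute]/[conc]) = −(0.0592/2)·log(0.28/1.8) = +0.024 V.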